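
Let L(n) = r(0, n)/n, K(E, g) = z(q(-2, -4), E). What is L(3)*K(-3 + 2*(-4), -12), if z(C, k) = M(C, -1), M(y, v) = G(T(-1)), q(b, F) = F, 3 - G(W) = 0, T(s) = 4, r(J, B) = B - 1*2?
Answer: 1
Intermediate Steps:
r(J, B) = -2 + B (r(J, B) = B - 2 = -2 + B)
G(W) = 3 (G(W) = 3 - 1*0 = 3 + 0 = 3)
M(y, v) = 3
z(C, k) = 3
K(E, g) = 3
L(n) = (-2 + n)/n
L(3)*K(-3 + 2*(-4), -12) = ((-2 + 3)/3)*3 = ((⅓)*1)*3 = (⅓)*3 = 1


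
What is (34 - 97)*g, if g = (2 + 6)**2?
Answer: -4032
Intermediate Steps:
g = 64 (g = 8**2 = 64)
(34 - 97)*g = (34 - 97)*64 = -63*64 = -4032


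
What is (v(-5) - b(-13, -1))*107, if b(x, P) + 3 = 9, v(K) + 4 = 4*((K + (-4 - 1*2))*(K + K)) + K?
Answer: 45475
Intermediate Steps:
v(K) = -4 + K + 8*K*(-6 + K) (v(K) = -4 + (4*((K + (-4 - 1*2))*(K + K)) + K) = -4 + (4*((K + (-4 - 2))*(2*K)) + K) = -4 + (4*((K - 6)*(2*K)) + K) = -4 + (4*((-6 + K)*(2*K)) + K) = -4 + (4*(2*K*(-6 + K)) + K) = -4 + (8*K*(-6 + K) + K) = -4 + (K + 8*K*(-6 + K)) = -4 + K + 8*K*(-6 + K))
b(x, P) = 6 (b(x, P) = -3 + 9 = 6)
(v(-5) - b(-13, -1))*107 = ((-4 - 47*(-5) + 8*(-5)²) - 1*6)*107 = ((-4 + 235 + 8*25) - 6)*107 = ((-4 + 235 + 200) - 6)*107 = (431 - 6)*107 = 425*107 = 45475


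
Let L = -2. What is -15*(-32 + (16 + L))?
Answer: 270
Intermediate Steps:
-15*(-32 + (16 + L)) = -15*(-32 + (16 - 2)) = -15*(-32 + 14) = -15*(-18) = 270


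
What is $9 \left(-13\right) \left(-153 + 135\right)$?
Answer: $2106$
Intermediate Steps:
$9 \left(-13\right) \left(-153 + 135\right) = \left(-117\right) \left(-18\right) = 2106$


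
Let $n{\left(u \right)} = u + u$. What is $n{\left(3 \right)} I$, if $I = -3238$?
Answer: $-19428$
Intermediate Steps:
$n{\left(u \right)} = 2 u$
$n{\left(3 \right)} I = 2 \cdot 3 \left(-3238\right) = 6 \left(-3238\right) = -19428$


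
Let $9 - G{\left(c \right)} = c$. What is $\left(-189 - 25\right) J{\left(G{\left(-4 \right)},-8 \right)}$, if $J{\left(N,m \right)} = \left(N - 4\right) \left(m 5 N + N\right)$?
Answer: $976482$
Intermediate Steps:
$G{\left(c \right)} = 9 - c$
$J{\left(N,m \right)} = \left(-4 + N\right) \left(N + 5 N m\right)$ ($J{\left(N,m \right)} = \left(-4 + N\right) \left(5 N m + N\right) = \left(-4 + N\right) \left(N + 5 N m\right)$)
$\left(-189 - 25\right) J{\left(G{\left(-4 \right)},-8 \right)} = \left(-189 - 25\right) \left(9 - -4\right) \left(-4 + \left(9 - -4\right) - -160 + 5 \left(9 - -4\right) \left(-8\right)\right) = - 214 \left(9 + 4\right) \left(-4 + \left(9 + 4\right) + 160 + 5 \left(9 + 4\right) \left(-8\right)\right) = - 214 \cdot 13 \left(-4 + 13 + 160 + 5 \cdot 13 \left(-8\right)\right) = - 214 \cdot 13 \left(-4 + 13 + 160 - 520\right) = - 214 \cdot 13 \left(-351\right) = \left(-214\right) \left(-4563\right) = 976482$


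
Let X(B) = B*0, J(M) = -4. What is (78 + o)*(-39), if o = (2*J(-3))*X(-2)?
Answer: -3042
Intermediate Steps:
X(B) = 0
o = 0 (o = (2*(-4))*0 = -8*0 = 0)
(78 + o)*(-39) = (78 + 0)*(-39) = 78*(-39) = -3042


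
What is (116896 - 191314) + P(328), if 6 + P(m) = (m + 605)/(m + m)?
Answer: -48821211/656 ≈ -74423.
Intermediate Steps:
P(m) = -6 + (605 + m)/(2*m) (P(m) = -6 + (m + 605)/(m + m) = -6 + (605 + m)/((2*m)) = -6 + (605 + m)*(1/(2*m)) = -6 + (605 + m)/(2*m))
(116896 - 191314) + P(328) = (116896 - 191314) + (11/2)*(55 - 1*328)/328 = -74418 + (11/2)*(1/328)*(55 - 328) = -74418 + (11/2)*(1/328)*(-273) = -74418 - 3003/656 = -48821211/656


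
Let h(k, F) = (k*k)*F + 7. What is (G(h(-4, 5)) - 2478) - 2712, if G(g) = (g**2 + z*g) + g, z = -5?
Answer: 2031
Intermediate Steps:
h(k, F) = 7 + F*k**2 (h(k, F) = k**2*F + 7 = F*k**2 + 7 = 7 + F*k**2)
G(g) = g**2 - 4*g (G(g) = (g**2 - 5*g) + g = g**2 - 4*g)
(G(h(-4, 5)) - 2478) - 2712 = ((7 + 5*(-4)**2)*(-4 + (7 + 5*(-4)**2)) - 2478) - 2712 = ((7 + 5*16)*(-4 + (7 + 5*16)) - 2478) - 2712 = ((7 + 80)*(-4 + (7 + 80)) - 2478) - 2712 = (87*(-4 + 87) - 2478) - 2712 = (87*83 - 2478) - 2712 = (7221 - 2478) - 2712 = 4743 - 2712 = 2031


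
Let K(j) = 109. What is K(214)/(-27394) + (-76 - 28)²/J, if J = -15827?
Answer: -298018647/433564838 ≈ -0.68737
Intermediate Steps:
K(214)/(-27394) + (-76 - 28)²/J = 109/(-27394) + (-76 - 28)²/(-15827) = 109*(-1/27394) + (-104)²*(-1/15827) = -109/27394 + 10816*(-1/15827) = -109/27394 - 10816/15827 = -298018647/433564838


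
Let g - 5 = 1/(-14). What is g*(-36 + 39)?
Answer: 207/14 ≈ 14.786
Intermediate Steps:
g = 69/14 (g = 5 + 1/(-14) = 5 - 1/14 = 69/14 ≈ 4.9286)
g*(-36 + 39) = 69*(-36 + 39)/14 = (69/14)*3 = 207/14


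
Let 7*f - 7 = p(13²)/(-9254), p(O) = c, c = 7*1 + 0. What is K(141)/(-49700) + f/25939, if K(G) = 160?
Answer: -271046049/85214024630 ≈ -0.0031808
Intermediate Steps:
c = 7 (c = 7 + 0 = 7)
p(O) = 7
f = 9253/9254 (f = 1 + (7/(-9254))/7 = 1 + (7*(-1/9254))/7 = 1 + (⅐)*(-1/1322) = 1 - 1/9254 = 9253/9254 ≈ 0.99989)
K(141)/(-49700) + f/25939 = 160/(-49700) + (9253/9254)/25939 = 160*(-1/49700) + (9253/9254)*(1/25939) = -8/2485 + 9253/240039506 = -271046049/85214024630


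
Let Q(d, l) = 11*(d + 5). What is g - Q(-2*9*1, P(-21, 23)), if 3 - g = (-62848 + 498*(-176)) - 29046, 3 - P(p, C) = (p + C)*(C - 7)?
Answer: 179688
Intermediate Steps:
P(p, C) = 3 - (-7 + C)*(C + p) (P(p, C) = 3 - (p + C)*(C - 7) = 3 - (C + p)*(-7 + C) = 3 - (-7 + C)*(C + p))
Q(d, l) = 55 + 11*d (Q(d, l) = 11*(5 + d) = 55 + 11*d)
g = 179545 (g = 3 - ((-62848 + 498*(-176)) - 29046) = 3 - ((-62848 - 87648) - 29046) = 3 - (-150496 - 29046) = 3 - 1*(-179542) = 3 + 179542 = 179545)
g - Q(-2*9*1, P(-21, 23)) = 179545 - (55 + 11*(-2*9*1)) = 179545 - (55 + 11*(-18*1)) = 179545 - (55 + 11*(-18)) = 179545 - (55 - 198) = 179545 - 1*(-143) = 179545 + 143 = 179688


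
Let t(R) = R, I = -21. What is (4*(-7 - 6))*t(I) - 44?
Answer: 1048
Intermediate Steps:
(4*(-7 - 6))*t(I) - 44 = (4*(-7 - 6))*(-21) - 44 = (4*(-13))*(-21) - 44 = -52*(-21) - 44 = 1092 - 44 = 1048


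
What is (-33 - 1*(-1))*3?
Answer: -96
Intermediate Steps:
(-33 - 1*(-1))*3 = (-33 + 1)*3 = -32*3 = -96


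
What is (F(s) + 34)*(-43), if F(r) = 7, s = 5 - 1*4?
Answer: -1763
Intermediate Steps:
s = 1 (s = 5 - 4 = 1)
(F(s) + 34)*(-43) = (7 + 34)*(-43) = 41*(-43) = -1763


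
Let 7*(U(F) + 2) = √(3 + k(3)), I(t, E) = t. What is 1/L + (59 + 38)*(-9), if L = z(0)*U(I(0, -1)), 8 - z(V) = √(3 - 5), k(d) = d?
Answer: (-7 - 873*(8 - I*√2)*(14 - √6))/((8 - I*√2)*(14 - √6)) ≈ -873.07 - 0.012986*I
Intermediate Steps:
z(V) = 8 - I*√2 (z(V) = 8 - √(3 - 5) = 8 - √(-2) = 8 - I*√2)
U(F) = -2 + √6/7 (U(F) = -2 + √(3 + 3)/7 = -2 + √6/7)
L = (-2 + √6/7)*(8 - I*√2) (L = (8 - I*√2)*(-2 + √6/7) = (-2 + √6/7)*(8 - I*√2) ≈ -13.201 + 2.3336*I)
1/L + (59 + 38)*(-9) = 1/(-(8 - I*√2)*(14 - √6)/7) + (59 + 38)*(-9) = -7/((8 - I*√2)*(14 - √6)) + 97*(-9) = -7/((8 - I*√2)*(14 - √6)) - 873 = -873 - 7/((8 - I*√2)*(14 - √6))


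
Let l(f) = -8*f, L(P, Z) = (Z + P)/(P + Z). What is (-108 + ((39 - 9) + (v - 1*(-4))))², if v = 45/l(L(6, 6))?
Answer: 405769/64 ≈ 6340.1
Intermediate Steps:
L(P, Z) = 1 (L(P, Z) = (P + Z)/(P + Z) = 1)
v = -45/8 (v = 45/((-8*1)) = 45/(-8) = 45*(-⅛) = -45/8 ≈ -5.6250)
(-108 + ((39 - 9) + (v - 1*(-4))))² = (-108 + ((39 - 9) + (-45/8 - 1*(-4))))² = (-108 + (30 + (-45/8 + 4)))² = (-108 + (30 - 13/8))² = (-108 + 227/8)² = (-637/8)² = 405769/64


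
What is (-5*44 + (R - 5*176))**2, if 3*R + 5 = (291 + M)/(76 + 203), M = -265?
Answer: 850211240761/700569 ≈ 1.2136e+6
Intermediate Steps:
R = -1369/837 (R = -5/3 + ((291 - 265)/(76 + 203))/3 = -5/3 + (26/279)/3 = -5/3 + (26*(1/279))/3 = -5/3 + (1/3)*(26/279) = -5/3 + 26/837 = -1369/837 ≈ -1.6356)
(-5*44 + (R - 5*176))**2 = (-5*44 + (-1369/837 - 5*176))**2 = (-220 + (-1369/837 - 880))**2 = (-220 - 737929/837)**2 = (-922069/837)**2 = 850211240761/700569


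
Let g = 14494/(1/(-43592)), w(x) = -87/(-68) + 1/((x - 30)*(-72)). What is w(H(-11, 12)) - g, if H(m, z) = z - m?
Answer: 5413454745443/8568 ≈ 6.3182e+8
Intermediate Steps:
w(x) = 87/68 - 1/(72*(-30 + x)) (w(x) = -87*(-1/68) - 1/72/(-30 + x) = 87/68 - 1/(72*(-30 + x)))
g = -631822448 (g = 14494/(-1/43592) = 14494*(-43592) = -631822448)
w(H(-11, 12)) - g = (-46997 + 1566*(12 - 1*(-11)))/(1224*(-30 + (12 - 1*(-11)))) - 1*(-631822448) = (-46997 + 1566*(12 + 11))/(1224*(-30 + (12 + 11))) + 631822448 = (-46997 + 1566*23)/(1224*(-30 + 23)) + 631822448 = (1/1224)*(-46997 + 36018)/(-7) + 631822448 = (1/1224)*(-⅐)*(-10979) + 631822448 = 10979/8568 + 631822448 = 5413454745443/8568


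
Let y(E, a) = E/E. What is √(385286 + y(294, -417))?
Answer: 7*√7863 ≈ 620.71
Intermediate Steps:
y(E, a) = 1
√(385286 + y(294, -417)) = √(385286 + 1) = √385287 = 7*√7863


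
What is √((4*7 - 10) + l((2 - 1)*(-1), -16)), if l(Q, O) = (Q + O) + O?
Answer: I*√15 ≈ 3.873*I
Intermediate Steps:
l(Q, O) = Q + 2*O (l(Q, O) = (O + Q) + O = Q + 2*O)
√((4*7 - 10) + l((2 - 1)*(-1), -16)) = √((4*7 - 10) + ((2 - 1)*(-1) + 2*(-16))) = √((28 - 10) + (1*(-1) - 32)) = √(18 + (-1 - 32)) = √(18 - 33) = √(-15) = I*√15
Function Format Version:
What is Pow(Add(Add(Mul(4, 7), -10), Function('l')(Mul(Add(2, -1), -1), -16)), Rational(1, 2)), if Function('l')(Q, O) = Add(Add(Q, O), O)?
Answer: Mul(I, Pow(15, Rational(1, 2))) ≈ Mul(3.8730, I)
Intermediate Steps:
Function('l')(Q, O) = Add(Q, Mul(2, O)) (Function('l')(Q, O) = Add(Add(O, Q), O) = Add(Q, Mul(2, O)))
Pow(Add(Add(Mul(4, 7), -10), Function('l')(Mul(Add(2, -1), -1), -16)), Rational(1, 2)) = Pow(Add(Add(Mul(4, 7), -10), Add(Mul(Add(2, -1), -1), Mul(2, -16))), Rational(1, 2)) = Pow(Add(Add(28, -10), Add(Mul(1, -1), -32)), Rational(1, 2)) = Pow(Add(18, Add(-1, -32)), Rational(1, 2)) = Pow(Add(18, -33), Rational(1, 2)) = Pow(-15, Rational(1, 2)) = Mul(I, Pow(15, Rational(1, 2)))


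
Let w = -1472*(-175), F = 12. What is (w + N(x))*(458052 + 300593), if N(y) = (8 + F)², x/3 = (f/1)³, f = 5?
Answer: 195730410000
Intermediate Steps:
w = 257600
x = 375 (x = 3*(5/1)³ = 3*(5*1)³ = 3*5³ = 3*125 = 375)
N(y) = 400 (N(y) = (8 + 12)² = 20² = 400)
(w + N(x))*(458052 + 300593) = (257600 + 400)*(458052 + 300593) = 258000*758645 = 195730410000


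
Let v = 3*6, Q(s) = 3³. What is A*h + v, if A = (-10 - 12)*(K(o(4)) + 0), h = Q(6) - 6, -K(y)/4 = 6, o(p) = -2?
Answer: 11106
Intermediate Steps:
Q(s) = 27
K(y) = -24 (K(y) = -4*6 = -24)
h = 21 (h = 27 - 6 = 21)
v = 18
A = 528 (A = (-10 - 12)*(-24 + 0) = -22*(-24) = 528)
A*h + v = 528*21 + 18 = 11088 + 18 = 11106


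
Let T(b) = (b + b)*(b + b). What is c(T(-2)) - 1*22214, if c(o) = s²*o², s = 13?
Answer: 21050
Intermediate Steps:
T(b) = 4*b² (T(b) = (2*b)*(2*b) = 4*b²)
c(o) = 169*o² (c(o) = 13²*o² = 169*o²)
c(T(-2)) - 1*22214 = 169*(4*(-2)²)² - 1*22214 = 169*(4*4)² - 22214 = 169*16² - 22214 = 169*256 - 22214 = 43264 - 22214 = 21050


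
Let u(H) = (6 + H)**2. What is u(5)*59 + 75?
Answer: 7214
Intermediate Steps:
u(5)*59 + 75 = (6 + 5)**2*59 + 75 = 11**2*59 + 75 = 121*59 + 75 = 7139 + 75 = 7214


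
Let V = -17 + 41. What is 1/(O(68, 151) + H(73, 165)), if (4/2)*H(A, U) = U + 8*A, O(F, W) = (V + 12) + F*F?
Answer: 2/10069 ≈ 0.00019863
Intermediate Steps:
V = 24
O(F, W) = 36 + F² (O(F, W) = (24 + 12) + F*F = 36 + F²)
H(A, U) = U/2 + 4*A (H(A, U) = (U + 8*A)/2 = U/2 + 4*A)
1/(O(68, 151) + H(73, 165)) = 1/((36 + 68²) + ((½)*165 + 4*73)) = 1/((36 + 4624) + (165/2 + 292)) = 1/(4660 + 749/2) = 1/(10069/2) = 2/10069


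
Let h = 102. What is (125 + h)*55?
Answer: 12485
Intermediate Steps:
(125 + h)*55 = (125 + 102)*55 = 227*55 = 12485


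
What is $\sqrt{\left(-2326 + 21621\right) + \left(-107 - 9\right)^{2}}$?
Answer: $3 \sqrt{3639} \approx 180.97$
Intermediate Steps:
$\sqrt{\left(-2326 + 21621\right) + \left(-107 - 9\right)^{2}} = \sqrt{19295 + \left(-116\right)^{2}} = \sqrt{19295 + 13456} = \sqrt{32751} = 3 \sqrt{3639}$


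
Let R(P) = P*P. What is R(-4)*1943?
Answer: 31088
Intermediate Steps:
R(P) = P²
R(-4)*1943 = (-4)²*1943 = 16*1943 = 31088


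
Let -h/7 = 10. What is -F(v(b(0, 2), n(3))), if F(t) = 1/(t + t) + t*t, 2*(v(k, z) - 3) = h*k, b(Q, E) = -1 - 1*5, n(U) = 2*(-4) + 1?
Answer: -19327195/426 ≈ -45369.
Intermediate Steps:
h = -70 (h = -7*10 = -70)
n(U) = -7 (n(U) = -8 + 1 = -7)
b(Q, E) = -6 (b(Q, E) = -1 - 5 = -6)
v(k, z) = 3 - 35*k (v(k, z) = 3 + (-70*k)/2 = 3 - 35*k)
F(t) = t**2 + 1/(2*t) (F(t) = 1/(2*t) + t**2 = t**2 + 1/(2*t))
-F(v(b(0, 2), n(3))) = -(1/2 + (3 - 35*(-6))**3)/(3 - 35*(-6)) = -(1/2 + (3 + 210)**3)/(3 + 210) = -(1/2 + 213**3)/213 = -(1/2 + 9663597)/213 = -19327195/(213*2) = -1*19327195/426 = -19327195/426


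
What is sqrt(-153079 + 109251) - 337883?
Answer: -337883 + 2*I*sqrt(10957) ≈ -3.3788e+5 + 209.35*I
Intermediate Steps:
sqrt(-153079 + 109251) - 337883 = sqrt(-43828) - 337883 = 2*I*sqrt(10957) - 337883 = -337883 + 2*I*sqrt(10957)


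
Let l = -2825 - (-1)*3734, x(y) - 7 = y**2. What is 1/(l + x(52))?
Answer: 1/3620 ≈ 0.00027624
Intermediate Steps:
x(y) = 7 + y**2
l = 909 (l = -2825 - 1*(-3734) = -2825 + 3734 = 909)
1/(l + x(52)) = 1/(909 + (7 + 52**2)) = 1/(909 + (7 + 2704)) = 1/(909 + 2711) = 1/3620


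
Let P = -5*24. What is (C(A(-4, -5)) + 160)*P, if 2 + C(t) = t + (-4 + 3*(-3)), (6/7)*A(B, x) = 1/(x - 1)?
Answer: -52130/3 ≈ -17377.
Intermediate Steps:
A(B, x) = 7/(6*(-1 + x)) (A(B, x) = 7/(6*(x - 1)) = 7/(6*(-1 + x)))
P = -120
C(t) = -15 + t (C(t) = -2 + (t + (-4 + 3*(-3))) = -2 + (t + (-4 - 9)) = -2 + (t - 13) = -2 + (-13 + t) = -15 + t)
(C(A(-4, -5)) + 160)*P = ((-15 + 7/(6*(-1 - 5))) + 160)*(-120) = ((-15 + (7/6)/(-6)) + 160)*(-120) = ((-15 + (7/6)*(-⅙)) + 160)*(-120) = ((-15 - 7/36) + 160)*(-120) = (-547/36 + 160)*(-120) = (5213/36)*(-120) = -52130/3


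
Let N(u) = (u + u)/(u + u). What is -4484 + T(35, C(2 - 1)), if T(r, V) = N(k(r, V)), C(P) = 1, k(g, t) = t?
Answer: -4483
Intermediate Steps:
N(u) = 1 (N(u) = (2*u)/((2*u)) = (2*u)*(1/(2*u)) = 1)
T(r, V) = 1
-4484 + T(35, C(2 - 1)) = -4484 + 1 = -4483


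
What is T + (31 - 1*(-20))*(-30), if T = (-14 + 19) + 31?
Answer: -1494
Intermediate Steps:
T = 36 (T = 5 + 31 = 36)
T + (31 - 1*(-20))*(-30) = 36 + (31 - 1*(-20))*(-30) = 36 + (31 + 20)*(-30) = 36 + 51*(-30) = 36 - 1530 = -1494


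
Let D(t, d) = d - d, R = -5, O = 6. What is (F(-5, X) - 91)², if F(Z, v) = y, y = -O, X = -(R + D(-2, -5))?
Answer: 9409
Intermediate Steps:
D(t, d) = 0
X = 5 (X = -(-5 + 0) = -1*(-5) = 5)
y = -6 (y = -1*6 = -6)
F(Z, v) = -6
(F(-5, X) - 91)² = (-6 - 91)² = (-97)² = 9409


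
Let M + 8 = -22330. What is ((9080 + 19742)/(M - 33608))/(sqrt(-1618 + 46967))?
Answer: -14411*sqrt(45349)/1268547577 ≈ -0.0024192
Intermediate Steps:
M = -22338 (M = -8 - 22330 = -22338)
((9080 + 19742)/(M - 33608))/(sqrt(-1618 + 46967)) = ((9080 + 19742)/(-22338 - 33608))/(sqrt(-1618 + 46967)) = (28822/(-55946))/(sqrt(45349)) = (28822*(-1/55946))*(sqrt(45349)/45349) = -14411*sqrt(45349)/1268547577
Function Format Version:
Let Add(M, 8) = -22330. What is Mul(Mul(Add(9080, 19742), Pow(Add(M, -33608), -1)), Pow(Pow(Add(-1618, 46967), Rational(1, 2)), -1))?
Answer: Mul(Rational(-14411, 1268547577), Pow(45349, Rational(1, 2))) ≈ -0.0024192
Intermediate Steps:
M = -22338 (M = Add(-8, -22330) = -22338)
Mul(Mul(Add(9080, 19742), Pow(Add(M, -33608), -1)), Pow(Pow(Add(-1618, 46967), Rational(1, 2)), -1)) = Mul(Mul(Add(9080, 19742), Pow(Add(-22338, -33608), -1)), Pow(Pow(Add(-1618, 46967), Rational(1, 2)), -1)) = Mul(Mul(28822, Pow(-55946, -1)), Pow(Pow(45349, Rational(1, 2)), -1)) = Mul(Mul(28822, Rational(-1, 55946)), Mul(Rational(1, 45349), Pow(45349, Rational(1, 2)))) = Mul(Rational(-14411, 27973), Mul(Rational(1, 45349), Pow(45349, Rational(1, 2)))) = Mul(Rational(-14411, 1268547577), Pow(45349, Rational(1, 2)))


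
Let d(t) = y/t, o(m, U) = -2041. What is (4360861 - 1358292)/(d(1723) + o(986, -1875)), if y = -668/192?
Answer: -248324466576/168799031 ≈ -1471.1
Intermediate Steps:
y = -167/48 (y = -668*1/192 = -167/48 ≈ -3.4792)
d(t) = -167/(48*t)
(4360861 - 1358292)/(d(1723) + o(986, -1875)) = (4360861 - 1358292)/(-167/48/1723 - 2041) = 3002569/(-167/48*1/1723 - 2041) = 3002569/(-167/82704 - 2041) = 3002569/(-168799031/82704) = 3002569*(-82704/168799031) = -248324466576/168799031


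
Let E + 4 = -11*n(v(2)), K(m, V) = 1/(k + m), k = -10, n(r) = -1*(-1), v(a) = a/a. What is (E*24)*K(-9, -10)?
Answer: 360/19 ≈ 18.947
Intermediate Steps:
v(a) = 1
n(r) = 1
K(m, V) = 1/(-10 + m)
E = -15 (E = -4 - 11*1 = -4 - 11 = -15)
(E*24)*K(-9, -10) = (-15*24)/(-10 - 9) = -360/(-19) = -360*(-1/19) = 360/19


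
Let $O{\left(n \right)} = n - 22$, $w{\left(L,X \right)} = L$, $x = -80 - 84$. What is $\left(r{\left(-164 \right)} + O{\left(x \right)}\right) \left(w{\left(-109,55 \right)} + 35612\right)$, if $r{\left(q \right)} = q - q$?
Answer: $-6603558$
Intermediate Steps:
$r{\left(q \right)} = 0$
$x = -164$ ($x = -80 - 84 = -164$)
$O{\left(n \right)} = -22 + n$
$\left(r{\left(-164 \right)} + O{\left(x \right)}\right) \left(w{\left(-109,55 \right)} + 35612\right) = \left(0 - 186\right) \left(-109 + 35612\right) = \left(0 - 186\right) 35503 = \left(-186\right) 35503 = -6603558$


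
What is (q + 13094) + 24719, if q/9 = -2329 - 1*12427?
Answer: -94991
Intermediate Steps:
q = -132804 (q = 9*(-2329 - 1*12427) = 9*(-2329 - 12427) = 9*(-14756) = -132804)
(q + 13094) + 24719 = (-132804 + 13094) + 24719 = -119710 + 24719 = -94991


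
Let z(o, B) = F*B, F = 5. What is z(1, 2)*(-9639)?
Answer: -96390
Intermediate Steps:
z(o, B) = 5*B
z(1, 2)*(-9639) = (5*2)*(-9639) = 10*(-9639) = -96390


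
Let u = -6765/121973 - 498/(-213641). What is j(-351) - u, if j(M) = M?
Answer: -9145125687432/26058433693 ≈ -350.95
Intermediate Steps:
u = -1384538811/26058433693 (u = -6765*1/121973 - 498*(-1/213641) = -6765/121973 + 498/213641 = -1384538811/26058433693 ≈ -0.053132)
j(-351) - u = -351 - 1*(-1384538811/26058433693) = -351 + 1384538811/26058433693 = -9145125687432/26058433693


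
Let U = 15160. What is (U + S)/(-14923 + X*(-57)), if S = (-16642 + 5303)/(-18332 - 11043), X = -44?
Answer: -445336339/364690625 ≈ -1.2211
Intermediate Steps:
S = 11339/29375 (S = -11339/(-29375) = -11339*(-1/29375) = 11339/29375 ≈ 0.38601)
(U + S)/(-14923 + X*(-57)) = (15160 + 11339/29375)/(-14923 - 44*(-57)) = 445336339/(29375*(-14923 + 2508)) = (445336339/29375)/(-12415) = (445336339/29375)*(-1/12415) = -445336339/364690625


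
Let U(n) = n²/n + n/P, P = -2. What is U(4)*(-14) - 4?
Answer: -32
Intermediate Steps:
U(n) = n/2 (U(n) = n²/n + n/(-2) = n + n*(-½) = n - n/2 = n/2)
U(4)*(-14) - 4 = ((½)*4)*(-14) - 4 = 2*(-14) - 4 = -28 - 4 = -32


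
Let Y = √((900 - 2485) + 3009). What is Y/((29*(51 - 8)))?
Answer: 4*√89/1247 ≈ 0.030261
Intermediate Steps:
Y = 4*√89 (Y = √(-1585 + 3009) = √1424 = 4*√89 ≈ 37.736)
Y/((29*(51 - 8))) = (4*√89)/((29*(51 - 8))) = (4*√89)/((29*43)) = (4*√89)/1247 = (4*√89)*(1/1247) = 4*√89/1247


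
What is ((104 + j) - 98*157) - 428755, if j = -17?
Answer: -444054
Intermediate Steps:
((104 + j) - 98*157) - 428755 = ((104 - 17) - 98*157) - 428755 = (87 - 15386) - 428755 = -15299 - 428755 = -444054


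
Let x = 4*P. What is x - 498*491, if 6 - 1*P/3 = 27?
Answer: -244770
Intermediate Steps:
P = -63 (P = 18 - 3*27 = 18 - 81 = -63)
x = -252 (x = 4*(-63) = -252)
x - 498*491 = -252 - 498*491 = -252 - 244518 = -244770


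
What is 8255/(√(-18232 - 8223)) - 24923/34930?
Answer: -24923/34930 - 127*I*√26455/407 ≈ -0.71351 - 50.753*I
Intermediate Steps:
8255/(√(-18232 - 8223)) - 24923/34930 = 8255/(√(-26455)) - 24923*1/34930 = 8255/((I*√26455)) - 24923/34930 = 8255*(-I*√26455/26455) - 24923/34930 = -127*I*√26455/407 - 24923/34930 = -24923/34930 - 127*I*√26455/407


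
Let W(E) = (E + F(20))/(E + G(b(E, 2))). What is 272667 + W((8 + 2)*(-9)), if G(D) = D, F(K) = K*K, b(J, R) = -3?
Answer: 817991/3 ≈ 2.7266e+5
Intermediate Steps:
F(K) = K²
W(E) = (400 + E)/(-3 + E) (W(E) = (E + 20²)/(E - 3) = (E + 400)/(-3 + E) = (400 + E)/(-3 + E))
272667 + W((8 + 2)*(-9)) = 272667 + (400 + (8 + 2)*(-9))/(-3 + (8 + 2)*(-9)) = 272667 + (400 + 10*(-9))/(-3 + 10*(-9)) = 272667 + (400 - 90)/(-3 - 90) = 272667 + 310/(-93) = 272667 - 1/93*310 = 272667 - 10/3 = 817991/3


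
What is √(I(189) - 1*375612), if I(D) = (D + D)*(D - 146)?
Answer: I*√359358 ≈ 599.46*I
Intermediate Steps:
I(D) = 2*D*(-146 + D) (I(D) = (2*D)*(-146 + D) = 2*D*(-146 + D))
√(I(189) - 1*375612) = √(2*189*(-146 + 189) - 1*375612) = √(2*189*43 - 375612) = √(16254 - 375612) = √(-359358) = I*√359358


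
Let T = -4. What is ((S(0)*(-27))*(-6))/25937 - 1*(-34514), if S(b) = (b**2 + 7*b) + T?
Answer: 895188970/25937 ≈ 34514.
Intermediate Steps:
S(b) = -4 + b**2 + 7*b (S(b) = (b**2 + 7*b) - 4 = -4 + b**2 + 7*b)
((S(0)*(-27))*(-6))/25937 - 1*(-34514) = (((-4 + 0**2 + 7*0)*(-27))*(-6))/25937 - 1*(-34514) = (((-4 + 0 + 0)*(-27))*(-6))*(1/25937) + 34514 = (-4*(-27)*(-6))*(1/25937) + 34514 = (108*(-6))*(1/25937) + 34514 = -648*1/25937 + 34514 = -648/25937 + 34514 = 895188970/25937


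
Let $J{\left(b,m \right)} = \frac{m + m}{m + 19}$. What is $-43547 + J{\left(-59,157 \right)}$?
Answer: $- \frac{3831979}{88} \approx -43545.0$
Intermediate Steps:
$J{\left(b,m \right)} = \frac{2 m}{19 + m}$
$-43547 + J{\left(-59,157 \right)} = -43547 + 2 \cdot 157 \frac{1}{19 + 157} = -43547 + 2 \cdot 157 \cdot \frac{1}{176} = -43547 + \frac{157}{88} = - \frac{3831979}{88}$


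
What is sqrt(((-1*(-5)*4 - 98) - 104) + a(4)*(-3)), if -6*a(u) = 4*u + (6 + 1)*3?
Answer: I*sqrt(654)/2 ≈ 12.787*I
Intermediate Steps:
a(u) = -7/2 - 2*u/3 (a(u) = -(4*u + (6 + 1)*3)/6 = -(4*u + 7*3)/6 = -(4*u + 21)/6 = -(21 + 4*u)/6 = -7/2 - 2*u/3)
sqrt(((-1*(-5)*4 - 98) - 104) + a(4)*(-3)) = sqrt(((-1*(-5)*4 - 98) - 104) + (-7/2 - 2/3*4)*(-3)) = sqrt(((5*4 - 98) - 104) + (-7/2 - 8/3)*(-3)) = sqrt(((20 - 98) - 104) - 37/6*(-3)) = sqrt((-78 - 104) + 37/2) = sqrt(-182 + 37/2) = sqrt(-327/2) = I*sqrt(654)/2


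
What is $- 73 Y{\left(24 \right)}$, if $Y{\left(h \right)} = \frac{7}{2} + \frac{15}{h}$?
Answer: $- \frac{2409}{8} \approx -301.13$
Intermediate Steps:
$Y{\left(h \right)} = \frac{7}{2} + \frac{15}{h}$ ($Y{\left(h \right)} = 7 \cdot \frac{1}{2} + \frac{15}{h} = \frac{7}{2} + \frac{15}{h}$)
$- 73 Y{\left(24 \right)} = - 73 \left(\frac{7}{2} + \frac{15}{24}\right) = - 73 \left(\frac{7}{2} + 15 \cdot \frac{1}{24}\right) = - 73 \left(\frac{7}{2} + \frac{5}{8}\right) = \left(-73\right) \frac{33}{8} = - \frac{2409}{8}$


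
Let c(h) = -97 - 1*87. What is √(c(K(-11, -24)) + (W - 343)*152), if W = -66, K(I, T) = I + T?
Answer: 12*I*√433 ≈ 249.7*I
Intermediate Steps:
c(h) = -184 (c(h) = -97 - 87 = -184)
√(c(K(-11, -24)) + (W - 343)*152) = √(-184 + (-66 - 343)*152) = √(-184 - 409*152) = √(-184 - 62168) = √(-62352) = 12*I*√433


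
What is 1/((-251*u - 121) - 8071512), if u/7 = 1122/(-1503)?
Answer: -501/4043231015 ≈ -1.2391e-7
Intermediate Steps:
u = -2618/501 (u = 7*(1122/(-1503)) = 7*(1122*(-1/1503)) = 7*(-374/501) = -2618/501 ≈ -5.2255)
1/((-251*u - 121) - 8071512) = 1/((-251*(-2618/501) - 121) - 8071512) = 1/((657118/501 - 121) - 8071512) = 1/(596497/501 - 8071512) = 1/(-4043231015/501) = -501/4043231015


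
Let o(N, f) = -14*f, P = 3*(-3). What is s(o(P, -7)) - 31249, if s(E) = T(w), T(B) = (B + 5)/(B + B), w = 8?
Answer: -499971/16 ≈ -31248.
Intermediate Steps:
T(B) = (5 + B)/(2*B) (T(B) = (5 + B)/((2*B)) = (5 + B)*(1/(2*B)) = (5 + B)/(2*B))
P = -9
s(E) = 13/16 (s(E) = (½)*(5 + 8)/8 = (½)*(⅛)*13 = 13/16)
s(o(P, -7)) - 31249 = 13/16 - 31249 = -499971/16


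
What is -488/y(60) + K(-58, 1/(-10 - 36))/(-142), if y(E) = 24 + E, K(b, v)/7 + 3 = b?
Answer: -8357/2982 ≈ -2.8025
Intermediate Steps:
K(b, v) = -21 + 7*b
-488/y(60) + K(-58, 1/(-10 - 36))/(-142) = -488/(24 + 60) + (-21 + 7*(-58))/(-142) = -488/84 + (-21 - 406)*(-1/142) = -488*1/84 - 427*(-1/142) = -122/21 + 427/142 = -8357/2982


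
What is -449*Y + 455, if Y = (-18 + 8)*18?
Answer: 81275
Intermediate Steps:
Y = -180 (Y = -10*18 = -180)
-449*Y + 455 = -449*(-180) + 455 = 80820 + 455 = 81275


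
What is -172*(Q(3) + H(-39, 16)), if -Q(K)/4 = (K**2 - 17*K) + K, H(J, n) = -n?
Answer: -24080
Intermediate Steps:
Q(K) = -4*K**2 + 64*K (Q(K) = -4*((K**2 - 17*K) + K) = -4*(K**2 - 16*K) = -4*K**2 + 64*K)
-172*(Q(3) + H(-39, 16)) = -172*(4*3*(16 - 1*3) - 1*16) = -172*(4*3*(16 - 3) - 16) = -172*(4*3*13 - 16) = -172*(156 - 16) = -172*140 = -24080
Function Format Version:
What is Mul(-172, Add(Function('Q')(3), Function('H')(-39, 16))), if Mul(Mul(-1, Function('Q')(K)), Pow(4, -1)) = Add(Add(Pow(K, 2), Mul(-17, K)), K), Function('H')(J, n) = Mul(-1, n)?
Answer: -24080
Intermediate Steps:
Function('Q')(K) = Add(Mul(-4, Pow(K, 2)), Mul(64, K)) (Function('Q')(K) = Mul(-4, Add(Add(Pow(K, 2), Mul(-17, K)), K)) = Mul(-4, Add(Pow(K, 2), Mul(-16, K))) = Add(Mul(-4, Pow(K, 2)), Mul(64, K)))
Mul(-172, Add(Function('Q')(3), Function('H')(-39, 16))) = Mul(-172, Add(Mul(4, 3, Add(16, Mul(-1, 3))), Mul(-1, 16))) = Mul(-172, Add(Mul(4, 3, Add(16, -3)), -16)) = Mul(-172, Add(Mul(4, 3, 13), -16)) = Mul(-172, Add(156, -16)) = Mul(-172, 140) = -24080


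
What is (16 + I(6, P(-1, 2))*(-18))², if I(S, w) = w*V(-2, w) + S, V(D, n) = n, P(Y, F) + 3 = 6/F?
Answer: 8464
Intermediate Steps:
P(Y, F) = -3 + 6/F
I(S, w) = S + w² (I(S, w) = w*w + S = w² + S = S + w²)
(16 + I(6, P(-1, 2))*(-18))² = (16 + (6 + (-3 + 6/2)²)*(-18))² = (16 + (6 + (-3 + 6*(½))²)*(-18))² = (16 + (6 + (-3 + 3)²)*(-18))² = (16 + (6 + 0²)*(-18))² = (16 + (6 + 0)*(-18))² = (16 + 6*(-18))² = (16 - 108)² = (-92)² = 8464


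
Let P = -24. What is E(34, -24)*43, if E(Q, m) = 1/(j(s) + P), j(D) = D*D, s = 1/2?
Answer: -172/95 ≈ -1.8105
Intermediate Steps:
s = ½ ≈ 0.50000
j(D) = D²
E(Q, m) = -4/95 (E(Q, m) = 1/((½)² - 24) = 1/(¼ - 24) = 1/(-95/4) = -4/95)
E(34, -24)*43 = -4/95*43 = -172/95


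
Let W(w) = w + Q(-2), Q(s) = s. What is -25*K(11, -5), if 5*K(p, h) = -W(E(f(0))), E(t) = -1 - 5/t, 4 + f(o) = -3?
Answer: -80/7 ≈ -11.429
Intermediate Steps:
f(o) = -7 (f(o) = -4 - 3 = -7)
E(t) = -1 - 5/t
W(w) = -2 + w (W(w) = w - 2 = -2 + w)
K(p, h) = 16/35 (K(p, h) = (-(-2 + (-5 - 1*(-7))/(-7)))/5 = (-(-2 - (-5 + 7)/7))/5 = (-(-2 - ⅐*2))/5 = (-(-2 - 2/7))/5 = (-1*(-16/7))/5 = (⅕)*(16/7) = 16/35)
-25*K(11, -5) = -25*16/35 = -80/7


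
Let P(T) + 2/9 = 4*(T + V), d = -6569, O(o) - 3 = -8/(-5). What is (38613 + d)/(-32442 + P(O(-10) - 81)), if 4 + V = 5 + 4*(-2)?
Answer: -360495/368728 ≈ -0.97767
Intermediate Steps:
O(o) = 23/5 (O(o) = 3 - 8/(-5) = 3 - 8*(-⅕) = 3 + 8/5 = 23/5)
V = -7 (V = -4 + (5 + 4*(-2)) = -4 + (5 - 8) = -4 - 3 = -7)
P(T) = -254/9 + 4*T (P(T) = -2/9 + 4*(T - 7) = -2/9 + 4*(-7 + T) = -2/9 + (-28 + 4*T) = -254/9 + 4*T)
(38613 + d)/(-32442 + P(O(-10) - 81)) = (38613 - 6569)/(-32442 + (-254/9 + 4*(23/5 - 81))) = 32044/(-32442 + (-254/9 + 4*(-382/5))) = 32044/(-32442 + (-254/9 - 1528/5)) = 32044/(-32442 - 15022/45) = 32044/(-1474912/45) = 32044*(-45/1474912) = -360495/368728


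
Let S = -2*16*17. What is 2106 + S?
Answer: 1562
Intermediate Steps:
S = -544 (S = -32*17 = -544)
2106 + S = 2106 - 544 = 1562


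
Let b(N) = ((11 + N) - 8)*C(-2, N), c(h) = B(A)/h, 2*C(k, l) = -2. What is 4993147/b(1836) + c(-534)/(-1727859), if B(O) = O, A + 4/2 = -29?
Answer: -1535686808863597/565600820778 ≈ -2715.1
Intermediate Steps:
A = -31 (A = -2 - 29 = -31)
C(k, l) = -1 (C(k, l) = (1/2)*(-2) = -1)
c(h) = -31/h
b(N) = -3 - N (b(N) = ((11 + N) - 8)*(-1) = (3 + N)*(-1) = -3 - N)
4993147/b(1836) + c(-534)/(-1727859) = 4993147/(-3 - 1*1836) - 31/(-534)/(-1727859) = 4993147/(-3 - 1836) - 31*(-1/534)*(-1/1727859) = 4993147/(-1839) + (31/534)*(-1/1727859) = 4993147*(-1/1839) - 31/922676706 = -4993147/1839 - 31/922676706 = -1535686808863597/565600820778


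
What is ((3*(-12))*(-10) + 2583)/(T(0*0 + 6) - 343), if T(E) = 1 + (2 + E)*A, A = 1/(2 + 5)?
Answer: -20601/2386 ≈ -8.6341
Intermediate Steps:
A = 1/7 ≈ 0.14286
T(E) = 9/7 + E/7 (T(E) = 1 + (2 + E)*(1/7) = 1 + (2/7 + E/7) = 9/7 + E/7)
((3*(-12))*(-10) + 2583)/(T(0*0 + 6) - 343) = ((3*(-12))*(-10) + 2583)/((9/7 + (0*0 + 6)/7) - 343) = (-36*(-10) + 2583)/((9/7 + (0 + 6)/7) - 343) = (360 + 2583)/((9/7 + (1/7)*6) - 343) = 2943/((9/7 + 6/7) - 343) = 2943/(15/7 - 343) = 2943/(-2386/7) = 2943*(-7/2386) = -20601/2386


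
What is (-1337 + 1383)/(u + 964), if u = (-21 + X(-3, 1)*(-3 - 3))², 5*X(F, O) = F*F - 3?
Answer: 1150/43981 ≈ 0.026148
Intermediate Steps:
X(F, O) = -⅗ + F²/5 (X(F, O) = (F*F - 3)/5 = (F² - 3)/5 = (-3 + F²)/5 = -⅗ + F²/5)
u = 19881/25 (u = (-21 + (-⅗ + (⅕)*(-3)²)*(-3 - 3))² = (-21 + (-⅗ + (⅕)*9)*(-6))² = (-21 + (-⅗ + 9/5)*(-6))² = (-21 + (6/5)*(-6))² = (-21 - 36/5)² = (-141/5)² = 19881/25 ≈ 795.24)
(-1337 + 1383)/(u + 964) = (-1337 + 1383)/(19881/25 + 964) = 46/(43981/25) = 46*(25/43981) = 1150/43981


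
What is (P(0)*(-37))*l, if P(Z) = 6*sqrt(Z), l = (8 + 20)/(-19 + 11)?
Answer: 0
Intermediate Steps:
l = -7/2 (l = 28/(-8) = 28*(-1/8) = -7/2 ≈ -3.5000)
(P(0)*(-37))*l = ((6*sqrt(0))*(-37))*(-7/2) = ((6*0)*(-37))*(-7/2) = (0*(-37))*(-7/2) = 0*(-7/2) = 0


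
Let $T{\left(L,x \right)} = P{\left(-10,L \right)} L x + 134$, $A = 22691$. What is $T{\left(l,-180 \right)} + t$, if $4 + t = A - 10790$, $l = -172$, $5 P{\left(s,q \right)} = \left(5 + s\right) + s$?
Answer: $-80849$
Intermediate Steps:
$P{\left(s,q \right)} = 1 + \frac{2 s}{5}$ ($P{\left(s,q \right)} = \frac{\left(5 + s\right) + s}{5} = \frac{5 + 2 s}{5} = 1 + \frac{2 s}{5}$)
$T{\left(L,x \right)} = 134 - 3 L x$ ($T{\left(L,x \right)} = \left(1 + \frac{2}{5} \left(-10\right)\right) L x + 134 = \left(1 - 4\right) L x + 134 = - 3 L x + 134 = 134 - 3 L x$)
$t = 11897$ ($t = -4 + \left(22691 - 10790\right) = -4 + 11901 = 11897$)
$T{\left(l,-180 \right)} + t = \left(134 - \left(-516\right) \left(-180\right)\right) + 11897 = \left(134 - 92880\right) + 11897 = -92746 + 11897 = -80849$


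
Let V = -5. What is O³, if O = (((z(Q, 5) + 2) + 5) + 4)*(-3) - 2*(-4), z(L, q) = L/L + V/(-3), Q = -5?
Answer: -35937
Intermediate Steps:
z(L, q) = 8/3 (z(L, q) = L/L - 5/(-3) = 1 - 5*(-⅓) = 1 + 5/3 = 8/3)
O = -33 (O = (((8/3 + 2) + 5) + 4)*(-3) - 2*(-4) = ((14/3 + 5) + 4)*(-3) + 8 = (29/3 + 4)*(-3) + 8 = (41/3)*(-3) + 8 = -41 + 8 = -33)
O³ = (-33)³ = -35937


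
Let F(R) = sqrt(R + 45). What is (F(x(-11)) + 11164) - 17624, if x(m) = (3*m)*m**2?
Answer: -6460 + 2*I*sqrt(987) ≈ -6460.0 + 62.833*I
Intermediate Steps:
x(m) = 3*m**3
F(R) = sqrt(45 + R)
(F(x(-11)) + 11164) - 17624 = (sqrt(45 + 3*(-11)**3) + 11164) - 17624 = (sqrt(45 + 3*(-1331)) + 11164) - 17624 = (sqrt(45 - 3993) + 11164) - 17624 = (sqrt(-3948) + 11164) - 17624 = (2*I*sqrt(987) + 11164) - 17624 = (11164 + 2*I*sqrt(987)) - 17624 = -6460 + 2*I*sqrt(987)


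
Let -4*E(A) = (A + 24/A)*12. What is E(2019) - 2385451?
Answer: -1609484908/673 ≈ -2.3915e+6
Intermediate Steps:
E(A) = -72/A - 3*A (E(A) = -(A + 24/A)*12/4 = -(12*A + 288/A)/4 = -72/A - 3*A)
E(2019) - 2385451 = (-72/2019 - 3*2019) - 2385451 = (-72*1/2019 - 6057) - 2385451 = (-24/673 - 6057) - 2385451 = -4076385/673 - 2385451 = -1609484908/673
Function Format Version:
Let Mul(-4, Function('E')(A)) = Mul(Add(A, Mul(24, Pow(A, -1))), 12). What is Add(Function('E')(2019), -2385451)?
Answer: Rational(-1609484908, 673) ≈ -2.3915e+6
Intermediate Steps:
Function('E')(A) = Add(Mul(-72, Pow(A, -1)), Mul(-3, A)) (Function('E')(A) = Mul(Rational(-1, 4), Mul(Add(A, Mul(24, Pow(A, -1))), 12)) = Mul(Rational(-1, 4), Add(Mul(12, A), Mul(288, Pow(A, -1)))) = Add(Mul(-72, Pow(A, -1)), Mul(-3, A)))
Add(Function('E')(2019), -2385451) = Add(Add(Mul(-72, Pow(2019, -1)), Mul(-3, 2019)), -2385451) = Add(Add(Mul(-72, Rational(1, 2019)), -6057), -2385451) = Add(Add(Rational(-24, 673), -6057), -2385451) = Add(Rational(-4076385, 673), -2385451) = Rational(-1609484908, 673)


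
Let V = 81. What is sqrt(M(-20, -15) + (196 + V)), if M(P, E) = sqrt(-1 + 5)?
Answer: 3*sqrt(31) ≈ 16.703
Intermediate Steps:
M(P, E) = 2 (M(P, E) = sqrt(4) = 2)
sqrt(M(-20, -15) + (196 + V)) = sqrt(2 + (196 + 81)) = sqrt(2 + 277) = sqrt(279) = 3*sqrt(31)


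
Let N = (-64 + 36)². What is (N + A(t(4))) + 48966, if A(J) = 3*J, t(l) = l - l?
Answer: 49750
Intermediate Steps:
t(l) = 0
N = 784 (N = (-28)² = 784)
(N + A(t(4))) + 48966 = (784 + 3*0) + 48966 = (784 + 0) + 48966 = 784 + 48966 = 49750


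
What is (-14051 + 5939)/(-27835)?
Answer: 8112/27835 ≈ 0.29143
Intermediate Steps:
(-14051 + 5939)/(-27835) = -8112*(-1/27835) = 8112/27835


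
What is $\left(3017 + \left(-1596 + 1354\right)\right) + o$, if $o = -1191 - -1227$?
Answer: $2811$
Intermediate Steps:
$o = 36$ ($o = -1191 + 1227 = 36$)
$\left(3017 + \left(-1596 + 1354\right)\right) + o = \left(3017 + \left(-1596 + 1354\right)\right) + 36 = \left(3017 - 242\right) + 36 = 2775 + 36 = 2811$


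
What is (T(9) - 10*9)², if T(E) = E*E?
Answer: 81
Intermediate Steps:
T(E) = E²
(T(9) - 10*9)² = (9² - 10*9)² = (81 - 90)² = (-9)² = 81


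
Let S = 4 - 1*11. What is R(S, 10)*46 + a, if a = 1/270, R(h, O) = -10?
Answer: -124199/270 ≈ -460.00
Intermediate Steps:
S = -7 (S = 4 - 11 = -7)
a = 1/270 ≈ 0.0037037
R(S, 10)*46 + a = -10*46 + 1/270 = -460 + 1/270 = -124199/270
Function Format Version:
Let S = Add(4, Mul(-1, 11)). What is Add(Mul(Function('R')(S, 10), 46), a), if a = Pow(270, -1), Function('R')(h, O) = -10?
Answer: Rational(-124199, 270) ≈ -460.00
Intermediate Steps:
S = -7 (S = Add(4, -11) = -7)
a = Rational(1, 270) ≈ 0.0037037
Add(Mul(Function('R')(S, 10), 46), a) = Add(Mul(-10, 46), Rational(1, 270)) = Add(-460, Rational(1, 270)) = Rational(-124199, 270)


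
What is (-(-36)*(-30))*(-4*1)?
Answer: 4320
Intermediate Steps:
(-(-36)*(-30))*(-4*1) = -36*30*(-4) = -1080*(-4) = 4320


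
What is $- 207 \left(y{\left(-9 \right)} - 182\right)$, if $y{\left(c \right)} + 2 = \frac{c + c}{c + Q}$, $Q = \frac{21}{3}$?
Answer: $36225$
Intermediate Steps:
$Q = 7$ ($Q = 21 \cdot \frac{1}{3} = 7$)
$y{\left(c \right)} = -2 + \frac{2 c}{7 + c}$ ($y{\left(c \right)} = -2 + \frac{c + c}{c + 7} = -2 + \frac{2 c}{7 + c}$)
$- 207 \left(y{\left(-9 \right)} - 182\right) = - 207 \left(- \frac{14}{7 - 9} - 182\right) = - 207 \left(- \frac{14}{-2} - 182\right) = - 207 \left(\left(-14\right) \left(- \frac{1}{2}\right) - 182\right) = - 207 \left(7 - 182\right) = \left(-207\right) \left(-175\right) = 36225$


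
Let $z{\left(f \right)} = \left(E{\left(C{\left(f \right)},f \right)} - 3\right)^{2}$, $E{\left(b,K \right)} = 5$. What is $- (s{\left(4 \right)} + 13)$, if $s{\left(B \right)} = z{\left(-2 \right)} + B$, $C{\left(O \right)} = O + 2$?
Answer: $-21$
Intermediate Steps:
$C{\left(O \right)} = 2 + O$
$z{\left(f \right)} = 4$ ($z{\left(f \right)} = \left(5 - 3\right)^{2} = 2^{2} = 4$)
$s{\left(B \right)} = 4 + B$
$- (s{\left(4 \right)} + 13) = - (\left(4 + 4\right) + 13) = - (8 + 13) = \left(-1\right) 21 = -21$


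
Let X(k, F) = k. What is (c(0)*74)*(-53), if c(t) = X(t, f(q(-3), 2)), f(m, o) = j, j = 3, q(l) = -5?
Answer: 0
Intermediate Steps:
f(m, o) = 3
c(t) = t
(c(0)*74)*(-53) = (0*74)*(-53) = 0*(-53) = 0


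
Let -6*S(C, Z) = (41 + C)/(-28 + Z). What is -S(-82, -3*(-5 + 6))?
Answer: 41/186 ≈ 0.22043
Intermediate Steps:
S(C, Z) = -(41 + C)/(6*(-28 + Z))
-S(-82, -3*(-5 + 6)) = -(-41 - 1*(-82))/(6*(-28 - 3*(-5 + 6))) = -(-41 + 82)/(6*(-28 - 3*1)) = -41/(6*(-28 - 3)) = -41/(6*(-31)) = -(-1)*41/(6*31) = -1*(-41/186) = 41/186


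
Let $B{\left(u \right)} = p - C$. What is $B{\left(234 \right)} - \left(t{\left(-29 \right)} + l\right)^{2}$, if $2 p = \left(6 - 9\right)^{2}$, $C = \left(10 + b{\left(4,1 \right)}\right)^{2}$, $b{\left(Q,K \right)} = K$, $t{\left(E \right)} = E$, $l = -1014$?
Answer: $- \frac{2175931}{2} \approx -1.088 \cdot 10^{6}$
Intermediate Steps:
$C = 121$ ($C = \left(10 + 1\right)^{2} = 11^{2} = 121$)
$p = \frac{9}{2}$ ($p = \frac{\left(6 - 9\right)^{2}}{2} = \frac{\left(-3\right)^{2}}{2} = \frac{1}{2} \cdot 9 = \frac{9}{2} \approx 4.5$)
$B{\left(u \right)} = - \frac{233}{2}$ ($B{\left(u \right)} = \frac{9}{2} - 121 = - \frac{233}{2}$)
$B{\left(234 \right)} - \left(t{\left(-29 \right)} + l\right)^{2} = - \frac{233}{2} - \left(-29 - 1014\right)^{2} = - \frac{233}{2} - \left(-1043\right)^{2} = - \frac{233}{2} - 1087849 = - \frac{2175931}{2}$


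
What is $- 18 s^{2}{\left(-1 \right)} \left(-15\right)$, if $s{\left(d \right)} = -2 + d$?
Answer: $2430$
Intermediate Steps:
$- 18 s^{2}{\left(-1 \right)} \left(-15\right) = - 18 \left(-2 - 1\right)^{2} \left(-15\right) = - 18 \left(-3\right)^{2} \left(-15\right) = \left(-18\right) 9 \left(-15\right) = \left(-162\right) \left(-15\right) = 2430$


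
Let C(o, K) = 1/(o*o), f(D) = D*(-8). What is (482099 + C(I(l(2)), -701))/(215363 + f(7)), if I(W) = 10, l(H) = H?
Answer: 16069967/7176900 ≈ 2.2391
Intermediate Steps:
f(D) = -8*D
C(o, K) = o**(-2) (C(o, K) = 1/(o**2) = o**(-2))
(482099 + C(I(l(2)), -701))/(215363 + f(7)) = (482099 + 10**(-2))/(215363 - 8*7) = (482099 + 1/100)/(215363 - 56) = (48209901/100)/215307 = (48209901/100)*(1/215307) = 16069967/7176900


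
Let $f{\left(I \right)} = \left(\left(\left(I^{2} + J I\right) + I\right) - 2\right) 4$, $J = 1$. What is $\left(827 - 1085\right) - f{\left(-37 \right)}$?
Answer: $-5430$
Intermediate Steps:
$f{\left(I \right)} = -8 + 4 I^{2} + 8 I$ ($f{\left(I \right)} = \left(\left(\left(I^{2} + 1 I\right) + I\right) - 2\right) 4 = \left(\left(\left(I^{2} + I\right) + I\right) - 2\right) 4 = \left(\left(\left(I + I^{2}\right) + I\right) - 2\right) 4 = \left(\left(I^{2} + 2 I\right) - 2\right) 4 = \left(-2 + I^{2} + 2 I\right) 4 = -8 + 4 I^{2} + 8 I$)
$\left(827 - 1085\right) - f{\left(-37 \right)} = \left(827 - 1085\right) - \left(-8 + 4 \left(-37\right)^{2} + 8 \left(-37\right)\right) = -258 - \left(-8 + 4 \cdot 1369 - 296\right) = -258 - \left(-8 + 5476 - 296\right) = -258 - 5172 = -5430$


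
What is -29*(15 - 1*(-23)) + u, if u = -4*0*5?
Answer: -1102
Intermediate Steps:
u = 0 (u = 0*5 = 0)
-29*(15 - 1*(-23)) + u = -29*(15 - 1*(-23)) + 0 = -29*(15 + 23) + 0 = -29*38 + 0 = -1102 + 0 = -1102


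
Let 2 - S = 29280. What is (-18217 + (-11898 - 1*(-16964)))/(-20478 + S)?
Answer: 13151/49756 ≈ 0.26431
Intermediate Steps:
S = -29278 (S = 2 - 1*29280 = 2 - 29280 = -29278)
(-18217 + (-11898 - 1*(-16964)))/(-20478 + S) = (-18217 + (-11898 - 1*(-16964)))/(-20478 - 29278) = (-18217 + (-11898 + 16964))/(-49756) = (-18217 + 5066)*(-1/49756) = -13151*(-1/49756) = 13151/49756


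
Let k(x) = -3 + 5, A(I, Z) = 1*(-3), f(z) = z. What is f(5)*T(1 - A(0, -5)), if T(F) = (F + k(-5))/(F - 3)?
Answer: 30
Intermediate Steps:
A(I, Z) = -3
k(x) = 2
T(F) = (2 + F)/(-3 + F) (T(F) = (F + 2)/(F - 3) = (2 + F)/(-3 + F))
f(5)*T(1 - A(0, -5)) = 5*((2 + (1 - 1*(-3)))/(-3 + (1 - 1*(-3)))) = 5*((2 + (1 + 3))/(-3 + (1 + 3))) = 5*((2 + 4)/(-3 + 4)) = 5*(6/1) = 5*(1*6) = 5*6 = 30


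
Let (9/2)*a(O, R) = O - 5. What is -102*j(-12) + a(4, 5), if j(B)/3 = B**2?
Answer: -396578/9 ≈ -44064.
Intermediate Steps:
a(O, R) = -10/9 + 2*O/9 (a(O, R) = 2*(O - 5)/9 = 2*(-5 + O)/9 = -10/9 + 2*O/9)
j(B) = 3*B**2
-102*j(-12) + a(4, 5) = -306*(-12)**2 + (-10/9 + (2/9)*4) = -306*144 + (-10/9 + 8/9) = -102*432 - 2/9 = -44064 - 2/9 = -396578/9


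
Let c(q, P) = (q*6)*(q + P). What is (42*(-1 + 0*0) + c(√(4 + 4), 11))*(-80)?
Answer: -480 - 10560*√2 ≈ -15414.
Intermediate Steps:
c(q, P) = 6*q*(P + q) (c(q, P) = (6*q)*(P + q) = 6*q*(P + q))
(42*(-1 + 0*0) + c(√(4 + 4), 11))*(-80) = (42*(-1 + 0*0) + 6*√(4 + 4)*(11 + √(4 + 4)))*(-80) = (42*(-1 + 0) + 6*√8*(11 + √8))*(-80) = (42*(-1) + 6*(2*√2)*(11 + 2*√2))*(-80) = (-42 + 12*√2*(11 + 2*√2))*(-80) = 3360 - 960*√2*(11 + 2*√2)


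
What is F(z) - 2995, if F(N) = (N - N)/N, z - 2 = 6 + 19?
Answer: -2995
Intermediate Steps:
z = 27 (z = 2 + (6 + 19) = 2 + 25 = 27)
F(N) = 0 (F(N) = 0/N = 0)
F(z) - 2995 = 0 - 2995 = -2995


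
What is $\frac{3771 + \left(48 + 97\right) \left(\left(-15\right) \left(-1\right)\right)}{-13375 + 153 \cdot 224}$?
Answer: $\frac{5946}{20897} \approx 0.28454$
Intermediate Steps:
$\frac{3771 + \left(48 + 97\right) \left(\left(-15\right) \left(-1\right)\right)}{-13375 + 153 \cdot 224} = \frac{3771 + 145 \cdot 15}{-13375 + 34272} = \frac{3771 + 2175}{20897} = 5946 \cdot \frac{1}{20897} = \frac{5946}{20897}$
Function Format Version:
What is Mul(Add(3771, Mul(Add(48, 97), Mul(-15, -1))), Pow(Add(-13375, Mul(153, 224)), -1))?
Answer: Rational(5946, 20897) ≈ 0.28454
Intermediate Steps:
Mul(Add(3771, Mul(Add(48, 97), Mul(-15, -1))), Pow(Add(-13375, Mul(153, 224)), -1)) = Mul(Add(3771, Mul(145, 15)), Pow(Add(-13375, 34272), -1)) = Mul(Add(3771, 2175), Pow(20897, -1)) = Mul(5946, Rational(1, 20897)) = Rational(5946, 20897)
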